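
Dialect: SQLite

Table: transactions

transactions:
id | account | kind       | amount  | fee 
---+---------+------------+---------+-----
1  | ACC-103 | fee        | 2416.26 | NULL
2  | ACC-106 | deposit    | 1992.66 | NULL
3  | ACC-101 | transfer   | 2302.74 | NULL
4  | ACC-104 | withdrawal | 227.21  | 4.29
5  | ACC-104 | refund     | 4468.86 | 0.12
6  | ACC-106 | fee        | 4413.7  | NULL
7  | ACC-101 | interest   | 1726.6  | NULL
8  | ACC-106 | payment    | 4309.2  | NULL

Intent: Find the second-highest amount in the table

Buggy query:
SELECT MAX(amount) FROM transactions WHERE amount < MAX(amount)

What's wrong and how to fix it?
Bug: The inner MAX is an aggregate inside WHERE, which is not allowed

Fix: Compute the overall MAX in a subquery, then take MAX of rows below it

Corrected query:
SELECT MAX(amount) FROM transactions WHERE amount < (SELECT MAX(amount) FROM transactions)

Result:
MAX(amount)
-----------
4413.7     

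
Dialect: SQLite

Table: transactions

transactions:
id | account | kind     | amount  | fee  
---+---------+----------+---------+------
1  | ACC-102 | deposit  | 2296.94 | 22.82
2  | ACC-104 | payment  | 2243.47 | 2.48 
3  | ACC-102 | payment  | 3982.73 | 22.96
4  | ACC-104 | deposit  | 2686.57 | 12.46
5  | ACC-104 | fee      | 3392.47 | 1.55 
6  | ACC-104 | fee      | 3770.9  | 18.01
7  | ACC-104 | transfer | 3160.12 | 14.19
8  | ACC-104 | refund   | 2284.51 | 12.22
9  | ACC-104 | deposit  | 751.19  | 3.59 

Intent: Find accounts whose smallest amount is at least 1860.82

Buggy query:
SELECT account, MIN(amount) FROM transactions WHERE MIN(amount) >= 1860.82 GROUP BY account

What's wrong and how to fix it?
Bug: Aggregates like MIN are computed per group after WHERE runs

Fix: Use HAVING for the per-group MIN condition

Corrected query:
SELECT account, MIN(amount) FROM transactions GROUP BY account HAVING MIN(amount) >= 1860.82

Result:
account | MIN(amount)
--------+------------
ACC-102 | 2296.94    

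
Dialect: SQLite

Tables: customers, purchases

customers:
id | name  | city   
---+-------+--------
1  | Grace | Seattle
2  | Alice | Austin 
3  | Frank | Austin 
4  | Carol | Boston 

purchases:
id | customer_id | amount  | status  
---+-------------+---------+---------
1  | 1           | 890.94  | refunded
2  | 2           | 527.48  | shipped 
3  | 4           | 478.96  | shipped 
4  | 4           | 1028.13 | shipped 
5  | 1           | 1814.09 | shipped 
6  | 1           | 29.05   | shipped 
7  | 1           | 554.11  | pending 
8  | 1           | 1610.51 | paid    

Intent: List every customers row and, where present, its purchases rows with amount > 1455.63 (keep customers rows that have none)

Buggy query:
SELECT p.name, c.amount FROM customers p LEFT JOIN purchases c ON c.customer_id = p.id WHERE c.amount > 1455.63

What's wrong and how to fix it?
Bug: Filtering c.amount in WHERE discards the NULL rows produced by LEFT JOIN, turning it into an inner join

Fix: Move the right-table condition into the ON clause so unmatched parents are kept

Corrected query:
SELECT p.name, c.amount FROM customers p LEFT JOIN purchases c ON c.customer_id = p.id AND c.amount > 1455.63

Result:
name  | amount 
------+--------
Grace | 1610.51
Grace | 1814.09
Alice | NULL   
Frank | NULL   
Carol | NULL   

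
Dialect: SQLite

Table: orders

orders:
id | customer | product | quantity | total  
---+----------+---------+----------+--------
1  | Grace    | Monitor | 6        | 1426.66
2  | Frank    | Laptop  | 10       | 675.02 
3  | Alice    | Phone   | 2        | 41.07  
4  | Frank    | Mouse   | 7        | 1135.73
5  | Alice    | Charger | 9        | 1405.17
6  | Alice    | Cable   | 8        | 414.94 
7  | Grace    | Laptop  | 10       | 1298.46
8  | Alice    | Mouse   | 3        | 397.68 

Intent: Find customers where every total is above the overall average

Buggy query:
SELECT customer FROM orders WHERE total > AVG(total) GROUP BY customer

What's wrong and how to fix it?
Bug: AVG() is an aggregate; it can't sit directly in WHERE

Fix: Use a subquery for AVG and a HAVING MIN(...) filter so the condition holds for every row in the group

Corrected query:
SELECT customer FROM orders GROUP BY customer HAVING MIN(total) > (SELECT AVG(total) FROM orders)

Result:
customer
--------
Grace   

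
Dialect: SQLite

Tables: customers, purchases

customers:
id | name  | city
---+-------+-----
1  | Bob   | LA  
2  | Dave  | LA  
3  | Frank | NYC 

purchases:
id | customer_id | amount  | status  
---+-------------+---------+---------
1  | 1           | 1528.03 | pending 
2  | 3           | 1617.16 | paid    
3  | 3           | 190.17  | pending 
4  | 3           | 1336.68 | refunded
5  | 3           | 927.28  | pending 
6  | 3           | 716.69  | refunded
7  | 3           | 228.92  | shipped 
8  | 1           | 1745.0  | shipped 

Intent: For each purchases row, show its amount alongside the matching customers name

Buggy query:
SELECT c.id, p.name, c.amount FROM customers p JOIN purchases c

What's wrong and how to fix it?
Bug: JOIN with no ON clause produces a cartesian product; every purchases row pairs with every customers row

Fix: Add ON c.customer_id = p.id to the JOIN

Corrected query:
SELECT c.id, p.name, c.amount FROM customers p JOIN purchases c ON c.customer_id = p.id

Result:
id | name  | amount 
---+-------+--------
1  | Bob   | 1528.03
2  | Frank | 1617.16
3  | Frank | 190.17 
4  | Frank | 1336.68
5  | Frank | 927.28 
6  | Frank | 716.69 
7  | Frank | 228.92 
8  | Bob   | 1745   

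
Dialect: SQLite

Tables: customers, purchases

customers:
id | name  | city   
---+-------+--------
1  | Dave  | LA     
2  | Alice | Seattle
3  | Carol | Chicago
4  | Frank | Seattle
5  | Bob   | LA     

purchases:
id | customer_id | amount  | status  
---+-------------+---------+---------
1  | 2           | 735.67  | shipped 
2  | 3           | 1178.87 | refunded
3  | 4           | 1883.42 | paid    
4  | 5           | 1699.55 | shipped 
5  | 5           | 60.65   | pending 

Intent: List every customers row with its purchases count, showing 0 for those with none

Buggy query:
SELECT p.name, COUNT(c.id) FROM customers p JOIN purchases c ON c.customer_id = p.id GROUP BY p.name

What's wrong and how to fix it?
Bug: An inner join excludes parents with zero children

Fix: Switch to LEFT JOIN to retain unmatched parent rows

Corrected query:
SELECT p.name, COUNT(c.id) FROM customers p LEFT JOIN purchases c ON c.customer_id = p.id GROUP BY p.name

Result:
name  | COUNT(c.id)
------+------------
Alice | 1          
Bob   | 2          
Carol | 1          
Dave  | 0          
Frank | 1          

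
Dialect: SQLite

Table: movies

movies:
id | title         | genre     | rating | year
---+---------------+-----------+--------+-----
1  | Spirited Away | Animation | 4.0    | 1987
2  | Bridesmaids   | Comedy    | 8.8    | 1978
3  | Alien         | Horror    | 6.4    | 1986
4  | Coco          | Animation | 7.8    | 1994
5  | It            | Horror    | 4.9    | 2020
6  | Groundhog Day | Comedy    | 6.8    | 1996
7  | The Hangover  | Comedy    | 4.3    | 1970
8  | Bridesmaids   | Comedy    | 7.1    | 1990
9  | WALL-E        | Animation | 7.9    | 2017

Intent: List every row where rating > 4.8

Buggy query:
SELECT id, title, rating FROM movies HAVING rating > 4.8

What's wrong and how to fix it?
Bug: This is a non-aggregate query (no GROUP BY, no aggregates), so in SQLite the HAVING clause is invalid here; a row-level condition belongs in WHERE

Fix: Replace HAVING with WHERE since the condition applies to individual rows

Corrected query:
SELECT id, title, rating FROM movies WHERE rating > 4.8

Result:
id | title         | rating
---+---------------+-------
2  | Bridesmaids   | 8.8   
3  | Alien         | 6.4   
4  | Coco          | 7.8   
5  | It            | 4.9   
6  | Groundhog Day | 6.8   
8  | Bridesmaids   | 7.1   
9  | WALL-E        | 7.9   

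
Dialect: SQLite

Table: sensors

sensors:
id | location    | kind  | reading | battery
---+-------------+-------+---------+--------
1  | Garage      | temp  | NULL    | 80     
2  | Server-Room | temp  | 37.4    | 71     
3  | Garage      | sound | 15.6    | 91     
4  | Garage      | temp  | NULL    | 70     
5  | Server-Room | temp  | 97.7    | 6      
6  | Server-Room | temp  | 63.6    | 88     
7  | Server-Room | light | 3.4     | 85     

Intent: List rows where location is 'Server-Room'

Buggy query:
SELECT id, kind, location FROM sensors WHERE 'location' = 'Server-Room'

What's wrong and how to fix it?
Bug: Single quotes denote string literals in SQL; the column name is being compared as a constant string

Fix: Remove the quotes around the column name (or use double quotes for an identifier)

Corrected query:
SELECT id, kind, location FROM sensors WHERE location = 'Server-Room'

Result:
id | kind  | location   
---+-------+------------
2  | temp  | Server-Room
5  | temp  | Server-Room
6  | temp  | Server-Room
7  | light | Server-Room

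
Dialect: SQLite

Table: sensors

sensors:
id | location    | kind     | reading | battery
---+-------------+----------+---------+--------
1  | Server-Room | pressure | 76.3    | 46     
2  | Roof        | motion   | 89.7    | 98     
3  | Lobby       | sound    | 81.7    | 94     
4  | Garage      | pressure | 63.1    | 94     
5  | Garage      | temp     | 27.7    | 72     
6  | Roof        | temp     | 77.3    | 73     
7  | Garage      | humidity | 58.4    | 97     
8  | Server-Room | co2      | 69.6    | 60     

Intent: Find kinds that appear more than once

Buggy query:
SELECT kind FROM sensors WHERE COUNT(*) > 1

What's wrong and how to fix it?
Bug: WHERE can't reference COUNT(*); aggregates are computed after WHERE

Fix: GROUP BY kind, then filter groups with HAVING COUNT(*) > 1

Corrected query:
SELECT kind FROM sensors GROUP BY kind HAVING COUNT(*) > 1

Result:
kind    
--------
pressure
temp    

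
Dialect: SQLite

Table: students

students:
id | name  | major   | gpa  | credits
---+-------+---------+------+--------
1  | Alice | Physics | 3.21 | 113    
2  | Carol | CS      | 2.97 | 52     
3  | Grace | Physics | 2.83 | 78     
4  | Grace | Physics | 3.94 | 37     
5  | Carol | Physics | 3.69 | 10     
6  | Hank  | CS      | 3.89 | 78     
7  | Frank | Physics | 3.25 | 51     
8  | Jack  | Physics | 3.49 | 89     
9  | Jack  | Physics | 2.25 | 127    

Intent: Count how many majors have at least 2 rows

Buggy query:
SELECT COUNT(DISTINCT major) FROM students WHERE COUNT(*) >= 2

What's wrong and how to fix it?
Bug: WHERE filters individual rows, not groups, so a group-level COUNT is invalid there

Fix: Group first with HAVING COUNT(*) >= 2, then COUNT the resulting groups

Corrected query:
SELECT COUNT(*) FROM (SELECT major FROM students GROUP BY major HAVING COUNT(*) >= 2)

Result:
COUNT(*)
--------
2       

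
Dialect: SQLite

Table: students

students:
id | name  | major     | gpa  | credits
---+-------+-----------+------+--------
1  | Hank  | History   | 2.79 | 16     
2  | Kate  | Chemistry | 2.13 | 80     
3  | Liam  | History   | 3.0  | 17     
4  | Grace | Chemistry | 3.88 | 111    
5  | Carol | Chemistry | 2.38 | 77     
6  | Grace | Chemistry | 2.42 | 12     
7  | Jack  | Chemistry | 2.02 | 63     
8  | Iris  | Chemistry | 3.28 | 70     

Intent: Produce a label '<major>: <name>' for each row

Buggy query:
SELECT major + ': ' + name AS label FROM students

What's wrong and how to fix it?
Bug: '+' is numeric addition; on text columns SQLite converts them to 0 instead of concatenating

Fix: Replace + with || to concatenate text

Corrected query:
SELECT major || ': ' || name AS label FROM students

Result:
label           
----------------
History: Hank   
Chemistry: Kate 
History: Liam   
Chemistry: Grace
Chemistry: Carol
Chemistry: Grace
Chemistry: Jack 
Chemistry: Iris 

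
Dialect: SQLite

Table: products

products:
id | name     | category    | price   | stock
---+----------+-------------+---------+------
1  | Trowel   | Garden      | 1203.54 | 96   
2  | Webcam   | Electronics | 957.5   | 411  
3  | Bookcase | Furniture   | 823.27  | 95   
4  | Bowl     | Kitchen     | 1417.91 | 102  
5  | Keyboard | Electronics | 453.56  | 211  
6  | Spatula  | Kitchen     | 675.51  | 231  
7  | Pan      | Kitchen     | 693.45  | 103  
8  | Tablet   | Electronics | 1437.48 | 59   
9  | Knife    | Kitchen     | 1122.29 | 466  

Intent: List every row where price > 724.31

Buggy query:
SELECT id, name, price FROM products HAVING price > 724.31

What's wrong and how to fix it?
Bug: This is a non-aggregate query (no GROUP BY, no aggregates), so in SQLite the HAVING clause is invalid here; a row-level condition belongs in WHERE

Fix: Replace HAVING with WHERE since the condition applies to individual rows

Corrected query:
SELECT id, name, price FROM products WHERE price > 724.31

Result:
id | name     | price  
---+----------+--------
1  | Trowel   | 1203.54
2  | Webcam   | 957.5  
3  | Bookcase | 823.27 
4  | Bowl     | 1417.91
8  | Tablet   | 1437.48
9  | Knife    | 1122.29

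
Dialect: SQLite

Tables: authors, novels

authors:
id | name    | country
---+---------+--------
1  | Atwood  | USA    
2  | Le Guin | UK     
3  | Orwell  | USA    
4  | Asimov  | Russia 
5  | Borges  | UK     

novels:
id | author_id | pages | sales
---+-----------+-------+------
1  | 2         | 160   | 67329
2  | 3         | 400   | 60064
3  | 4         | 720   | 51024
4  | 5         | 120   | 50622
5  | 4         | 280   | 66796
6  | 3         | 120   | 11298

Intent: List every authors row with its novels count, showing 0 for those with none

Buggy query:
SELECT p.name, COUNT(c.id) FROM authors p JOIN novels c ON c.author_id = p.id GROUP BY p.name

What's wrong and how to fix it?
Bug: INNER JOIN drops authors rows that have no matching novels rows

Fix: Use LEFT JOIN so parents without children still appear (COUNT(c.id) gives 0)

Corrected query:
SELECT p.name, COUNT(c.id) FROM authors p LEFT JOIN novels c ON c.author_id = p.id GROUP BY p.name

Result:
name    | COUNT(c.id)
--------+------------
Asimov  | 2          
Atwood  | 0          
Borges  | 1          
Le Guin | 1          
Orwell  | 2          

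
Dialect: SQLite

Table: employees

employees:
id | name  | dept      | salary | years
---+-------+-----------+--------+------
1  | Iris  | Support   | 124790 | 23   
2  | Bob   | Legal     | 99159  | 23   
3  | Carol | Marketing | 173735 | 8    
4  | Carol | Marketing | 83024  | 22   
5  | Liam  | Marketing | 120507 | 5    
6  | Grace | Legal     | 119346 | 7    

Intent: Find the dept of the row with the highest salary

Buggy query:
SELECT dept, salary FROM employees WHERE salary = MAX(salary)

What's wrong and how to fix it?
Bug: MAX(salary) is an aggregate and cannot be used directly in WHERE

Fix: Use a subquery: WHERE salary = (SELECT MAX(salary) FROM employees)

Corrected query:
SELECT dept, salary FROM employees WHERE salary = (SELECT MAX(salary) FROM employees)

Result:
dept      | salary
----------+-------
Marketing | 173735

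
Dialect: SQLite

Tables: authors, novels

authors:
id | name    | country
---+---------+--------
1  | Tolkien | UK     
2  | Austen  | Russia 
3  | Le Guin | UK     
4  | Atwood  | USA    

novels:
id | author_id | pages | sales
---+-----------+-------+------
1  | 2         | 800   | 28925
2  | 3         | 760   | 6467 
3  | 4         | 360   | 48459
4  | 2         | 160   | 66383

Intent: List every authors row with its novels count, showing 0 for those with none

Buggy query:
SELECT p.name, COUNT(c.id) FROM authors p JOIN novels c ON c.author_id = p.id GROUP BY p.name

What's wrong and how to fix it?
Bug: An inner join excludes parents with zero children

Fix: Switch to LEFT JOIN to retain unmatched parent rows

Corrected query:
SELECT p.name, COUNT(c.id) FROM authors p LEFT JOIN novels c ON c.author_id = p.id GROUP BY p.name

Result:
name    | COUNT(c.id)
--------+------------
Atwood  | 1          
Austen  | 2          
Le Guin | 1          
Tolkien | 0          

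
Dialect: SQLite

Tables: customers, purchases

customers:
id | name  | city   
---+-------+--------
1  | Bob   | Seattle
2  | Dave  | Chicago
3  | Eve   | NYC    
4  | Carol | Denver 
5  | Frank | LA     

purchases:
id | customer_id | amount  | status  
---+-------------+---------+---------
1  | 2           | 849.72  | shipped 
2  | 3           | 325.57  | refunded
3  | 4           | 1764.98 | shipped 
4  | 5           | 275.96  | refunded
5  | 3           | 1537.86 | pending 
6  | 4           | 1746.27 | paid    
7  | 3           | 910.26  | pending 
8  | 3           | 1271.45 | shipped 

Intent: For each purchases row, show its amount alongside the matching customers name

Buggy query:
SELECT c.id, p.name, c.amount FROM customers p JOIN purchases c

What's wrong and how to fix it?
Bug: JOIN with no ON clause produces a cartesian product; every purchases row pairs with every customers row

Fix: Specify the join condition linking the foreign key to the parent id

Corrected query:
SELECT c.id, p.name, c.amount FROM customers p JOIN purchases c ON c.customer_id = p.id

Result:
id | name  | amount 
---+-------+--------
1  | Dave  | 849.72 
2  | Eve   | 325.57 
3  | Carol | 1764.98
4  | Frank | 275.96 
5  | Eve   | 1537.86
6  | Carol | 1746.27
7  | Eve   | 910.26 
8  | Eve   | 1271.45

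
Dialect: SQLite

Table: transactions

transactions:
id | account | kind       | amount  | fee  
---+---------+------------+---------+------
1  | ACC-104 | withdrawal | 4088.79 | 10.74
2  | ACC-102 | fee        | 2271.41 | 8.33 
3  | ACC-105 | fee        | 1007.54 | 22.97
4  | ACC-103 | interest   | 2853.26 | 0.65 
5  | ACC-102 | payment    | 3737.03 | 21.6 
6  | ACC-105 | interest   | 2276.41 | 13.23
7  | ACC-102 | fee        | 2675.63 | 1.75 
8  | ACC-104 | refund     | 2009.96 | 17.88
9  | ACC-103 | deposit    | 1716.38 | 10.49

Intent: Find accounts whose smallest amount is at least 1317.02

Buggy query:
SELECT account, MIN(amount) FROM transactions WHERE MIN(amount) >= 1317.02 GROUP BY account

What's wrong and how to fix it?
Bug: Aggregates like MIN are computed per group after WHERE runs

Fix: Replace WHERE with HAVING after the GROUP BY

Corrected query:
SELECT account, MIN(amount) FROM transactions GROUP BY account HAVING MIN(amount) >= 1317.02

Result:
account | MIN(amount)
--------+------------
ACC-102 | 2271.41    
ACC-103 | 1716.38    
ACC-104 | 2009.96    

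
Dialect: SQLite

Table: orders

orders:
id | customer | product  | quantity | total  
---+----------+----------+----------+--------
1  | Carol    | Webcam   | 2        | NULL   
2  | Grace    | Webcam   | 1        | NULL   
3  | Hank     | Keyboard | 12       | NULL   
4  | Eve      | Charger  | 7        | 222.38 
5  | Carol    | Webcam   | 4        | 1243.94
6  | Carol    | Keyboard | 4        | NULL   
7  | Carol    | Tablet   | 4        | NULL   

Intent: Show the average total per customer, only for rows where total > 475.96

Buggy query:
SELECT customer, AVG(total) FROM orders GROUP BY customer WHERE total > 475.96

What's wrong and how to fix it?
Bug: WHERE cannot follow GROUP BY

Fix: Move the WHERE clause before GROUP BY

Corrected query:
SELECT customer, AVG(total) FROM orders WHERE total > 475.96 GROUP BY customer

Result:
customer | AVG(total)
---------+-----------
Carol    | 1243.94   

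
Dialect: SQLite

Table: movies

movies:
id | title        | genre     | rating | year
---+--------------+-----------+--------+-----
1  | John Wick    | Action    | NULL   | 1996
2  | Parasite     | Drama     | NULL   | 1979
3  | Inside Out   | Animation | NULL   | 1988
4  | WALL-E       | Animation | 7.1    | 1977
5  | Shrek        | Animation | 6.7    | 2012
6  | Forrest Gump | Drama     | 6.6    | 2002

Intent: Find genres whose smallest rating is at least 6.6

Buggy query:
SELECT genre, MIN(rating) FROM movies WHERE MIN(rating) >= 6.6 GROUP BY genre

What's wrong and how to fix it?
Bug: MIN() in WHERE is a misuse of aggregate

Fix: Use HAVING for the per-group MIN condition

Corrected query:
SELECT genre, MIN(rating) FROM movies GROUP BY genre HAVING MIN(rating) >= 6.6

Result:
genre     | MIN(rating)
----------+------------
Animation | 6.7        
Drama     | 6.6        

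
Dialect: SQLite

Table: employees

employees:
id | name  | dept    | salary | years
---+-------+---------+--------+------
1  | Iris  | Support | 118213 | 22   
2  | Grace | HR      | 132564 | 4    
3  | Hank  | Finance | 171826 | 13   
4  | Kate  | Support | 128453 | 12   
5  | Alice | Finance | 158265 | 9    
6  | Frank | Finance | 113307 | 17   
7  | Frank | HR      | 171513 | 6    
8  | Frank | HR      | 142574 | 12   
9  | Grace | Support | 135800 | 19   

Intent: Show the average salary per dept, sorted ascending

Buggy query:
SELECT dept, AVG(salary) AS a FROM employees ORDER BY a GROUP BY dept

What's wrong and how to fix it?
Bug: ORDER BY appears before GROUP BY; SQL clause order requires GROUP BY first

Fix: Reorder: SELECT … FROM … GROUP BY … ORDER BY …

Corrected query:
SELECT dept, AVG(salary) AS a FROM employees GROUP BY dept ORDER BY a

Result:
dept    | a            
--------+--------------
Support | 127488.666667
Finance | 147799.333333
HR      | 148883.666667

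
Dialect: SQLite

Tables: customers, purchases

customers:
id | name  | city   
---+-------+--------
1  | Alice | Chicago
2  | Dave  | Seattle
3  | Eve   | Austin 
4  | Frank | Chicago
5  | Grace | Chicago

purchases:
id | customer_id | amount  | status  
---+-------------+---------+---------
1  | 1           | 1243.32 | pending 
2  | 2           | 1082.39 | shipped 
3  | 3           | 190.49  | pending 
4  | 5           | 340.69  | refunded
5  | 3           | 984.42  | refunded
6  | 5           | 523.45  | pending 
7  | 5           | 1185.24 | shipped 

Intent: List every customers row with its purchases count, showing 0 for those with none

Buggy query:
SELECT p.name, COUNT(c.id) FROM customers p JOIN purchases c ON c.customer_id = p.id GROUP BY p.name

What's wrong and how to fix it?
Bug: INNER JOIN drops customers rows that have no matching purchases rows

Fix: Switch to LEFT JOIN to retain unmatched parent rows

Corrected query:
SELECT p.name, COUNT(c.id) FROM customers p LEFT JOIN purchases c ON c.customer_id = p.id GROUP BY p.name

Result:
name  | COUNT(c.id)
------+------------
Alice | 1          
Dave  | 1          
Eve   | 2          
Frank | 0          
Grace | 3          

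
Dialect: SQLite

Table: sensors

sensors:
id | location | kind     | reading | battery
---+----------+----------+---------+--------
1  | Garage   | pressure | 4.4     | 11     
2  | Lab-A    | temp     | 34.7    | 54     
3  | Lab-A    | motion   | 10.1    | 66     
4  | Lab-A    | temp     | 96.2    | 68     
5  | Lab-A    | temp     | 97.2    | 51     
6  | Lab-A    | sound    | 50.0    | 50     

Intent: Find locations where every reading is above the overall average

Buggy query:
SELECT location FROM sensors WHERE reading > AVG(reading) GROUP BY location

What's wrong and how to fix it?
Bug: AVG() is an aggregate; it can't sit directly in WHERE

Fix: Use a subquery for AVG and a HAVING MIN(...) filter so the condition holds for every row in the group

Corrected query:
SELECT location FROM sensors GROUP BY location HAVING MIN(reading) > (SELECT AVG(reading) FROM sensors)

Result:
(no rows)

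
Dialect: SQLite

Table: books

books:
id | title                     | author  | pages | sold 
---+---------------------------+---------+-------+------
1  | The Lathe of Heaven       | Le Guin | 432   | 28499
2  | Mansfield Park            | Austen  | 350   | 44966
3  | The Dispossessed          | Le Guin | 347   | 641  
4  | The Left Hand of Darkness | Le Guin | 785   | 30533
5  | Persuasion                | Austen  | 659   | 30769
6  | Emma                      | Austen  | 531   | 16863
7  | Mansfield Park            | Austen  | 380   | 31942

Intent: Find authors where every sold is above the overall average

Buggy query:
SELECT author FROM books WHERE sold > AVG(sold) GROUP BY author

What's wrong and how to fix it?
Bug: AVG() is an aggregate; it can't sit directly in WHERE

Fix: Use a subquery for AVG and a HAVING MIN(...) filter so the condition holds for every row in the group

Corrected query:
SELECT author FROM books GROUP BY author HAVING MIN(sold) > (SELECT AVG(sold) FROM books)

Result:
(no rows)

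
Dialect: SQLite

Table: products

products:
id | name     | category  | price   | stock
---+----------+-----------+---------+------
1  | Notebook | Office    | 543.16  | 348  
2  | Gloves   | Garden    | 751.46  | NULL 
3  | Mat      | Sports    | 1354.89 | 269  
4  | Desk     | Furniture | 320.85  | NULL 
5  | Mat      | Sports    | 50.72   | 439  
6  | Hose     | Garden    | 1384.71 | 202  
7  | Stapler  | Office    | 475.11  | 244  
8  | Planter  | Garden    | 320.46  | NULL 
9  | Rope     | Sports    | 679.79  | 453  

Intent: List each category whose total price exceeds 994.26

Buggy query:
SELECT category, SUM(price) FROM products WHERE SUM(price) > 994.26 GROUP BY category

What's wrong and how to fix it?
Bug: WHERE runs before GROUP BY, so aggregates aren't available there

Fix: Use HAVING (which filters groups after aggregation) instead of WHERE

Corrected query:
SELECT category, SUM(price) FROM products GROUP BY category HAVING SUM(price) > 994.26

Result:
category | SUM(price)
---------+-----------
Garden   | 2456.63   
Office   | 1018.27   
Sports   | 2085.4    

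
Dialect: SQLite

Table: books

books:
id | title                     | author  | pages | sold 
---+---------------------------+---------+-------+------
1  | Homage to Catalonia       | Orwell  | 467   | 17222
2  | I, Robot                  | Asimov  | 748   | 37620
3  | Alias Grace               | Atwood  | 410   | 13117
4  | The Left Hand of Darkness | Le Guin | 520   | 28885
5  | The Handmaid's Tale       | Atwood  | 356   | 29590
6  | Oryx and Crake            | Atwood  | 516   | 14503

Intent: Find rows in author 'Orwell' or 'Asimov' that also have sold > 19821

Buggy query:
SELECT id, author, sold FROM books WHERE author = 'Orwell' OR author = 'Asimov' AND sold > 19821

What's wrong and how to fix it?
Bug: Without parentheses, AND is evaluated before OR, so the sold filter only applies to the 'Asimov' branch

Fix: Add parentheses around the OR so the AND applies to both alternatives

Corrected query:
SELECT id, author, sold FROM books WHERE (author = 'Orwell' OR author = 'Asimov') AND sold > 19821

Result:
id | author | sold 
---+--------+------
2  | Asimov | 37620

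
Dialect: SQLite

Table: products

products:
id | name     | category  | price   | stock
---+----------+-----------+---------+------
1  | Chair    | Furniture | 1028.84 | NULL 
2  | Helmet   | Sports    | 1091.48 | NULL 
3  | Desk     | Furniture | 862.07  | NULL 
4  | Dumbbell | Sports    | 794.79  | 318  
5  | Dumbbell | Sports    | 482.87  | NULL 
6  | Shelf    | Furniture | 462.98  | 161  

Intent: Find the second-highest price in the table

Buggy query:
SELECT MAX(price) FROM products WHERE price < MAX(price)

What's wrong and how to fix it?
Bug: MAX(price) on the right of the comparison is an aggregate-in-WHERE error

Fix: Put the inner MAX in a scalar subquery

Corrected query:
SELECT MAX(price) FROM products WHERE price < (SELECT MAX(price) FROM products)

Result:
MAX(price)
----------
1028.84   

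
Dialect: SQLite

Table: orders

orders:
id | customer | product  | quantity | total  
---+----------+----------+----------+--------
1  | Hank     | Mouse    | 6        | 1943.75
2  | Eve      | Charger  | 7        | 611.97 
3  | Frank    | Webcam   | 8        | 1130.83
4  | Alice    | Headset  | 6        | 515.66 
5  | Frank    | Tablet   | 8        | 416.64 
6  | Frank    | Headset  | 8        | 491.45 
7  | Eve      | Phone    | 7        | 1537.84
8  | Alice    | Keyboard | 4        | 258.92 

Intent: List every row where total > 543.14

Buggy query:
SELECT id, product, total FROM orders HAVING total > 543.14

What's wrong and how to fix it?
Bug: This is a non-aggregate query (no GROUP BY, no aggregates), so in SQLite the HAVING clause is invalid here; a row-level condition belongs in WHERE

Fix: Use WHERE for row-level filtering

Corrected query:
SELECT id, product, total FROM orders WHERE total > 543.14

Result:
id | product | total  
---+---------+--------
1  | Mouse   | 1943.75
2  | Charger | 611.97 
3  | Webcam  | 1130.83
7  | Phone   | 1537.84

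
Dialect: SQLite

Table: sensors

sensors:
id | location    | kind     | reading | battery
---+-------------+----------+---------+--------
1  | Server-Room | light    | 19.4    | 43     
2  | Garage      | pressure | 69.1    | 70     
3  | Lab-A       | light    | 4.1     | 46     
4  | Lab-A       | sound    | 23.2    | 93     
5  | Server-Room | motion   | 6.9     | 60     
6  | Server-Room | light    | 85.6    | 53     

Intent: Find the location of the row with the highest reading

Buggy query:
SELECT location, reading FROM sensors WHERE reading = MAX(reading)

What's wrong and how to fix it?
Bug: WHERE is evaluated per row; an aggregate over the whole table isn't defined there

Fix: Wrap MAX in a scalar subquery so WHERE compares against a single value

Corrected query:
SELECT location, reading FROM sensors WHERE reading = (SELECT MAX(reading) FROM sensors)

Result:
location    | reading
------------+--------
Server-Room | 85.6   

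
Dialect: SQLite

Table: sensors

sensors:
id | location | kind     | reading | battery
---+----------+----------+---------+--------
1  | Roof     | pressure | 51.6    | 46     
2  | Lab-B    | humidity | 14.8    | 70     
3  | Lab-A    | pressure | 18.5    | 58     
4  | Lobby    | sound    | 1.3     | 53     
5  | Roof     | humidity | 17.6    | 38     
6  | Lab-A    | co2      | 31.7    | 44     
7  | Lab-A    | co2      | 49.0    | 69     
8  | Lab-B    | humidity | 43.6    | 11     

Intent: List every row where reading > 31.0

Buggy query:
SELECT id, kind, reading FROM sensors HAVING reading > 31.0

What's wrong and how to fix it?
Bug: HAVING filters the output of aggregation, but this query has no GROUP BY and no aggregate functions, so SQLite rejects it (HAVING clause on a non-aggregate query); the condition here is per row

Fix: Use WHERE for row-level filtering

Corrected query:
SELECT id, kind, reading FROM sensors WHERE reading > 31.0

Result:
id | kind     | reading
---+----------+--------
1  | pressure | 51.6   
6  | co2      | 31.7   
7  | co2      | 49     
8  | humidity | 43.6   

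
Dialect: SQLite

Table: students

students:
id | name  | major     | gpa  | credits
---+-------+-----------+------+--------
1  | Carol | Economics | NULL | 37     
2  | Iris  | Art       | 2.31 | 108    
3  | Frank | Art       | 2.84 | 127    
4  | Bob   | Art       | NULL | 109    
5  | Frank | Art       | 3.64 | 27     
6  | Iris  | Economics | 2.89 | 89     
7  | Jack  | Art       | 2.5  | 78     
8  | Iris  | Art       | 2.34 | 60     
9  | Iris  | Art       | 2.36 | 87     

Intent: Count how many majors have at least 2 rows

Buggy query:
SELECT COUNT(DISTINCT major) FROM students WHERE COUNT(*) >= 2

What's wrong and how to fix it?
Bug: WHERE filters individual rows, not groups, so a group-level COUNT is invalid there

Fix: Group first with HAVING COUNT(*) >= 2, then COUNT the resulting groups

Corrected query:
SELECT COUNT(*) FROM (SELECT major FROM students GROUP BY major HAVING COUNT(*) >= 2)

Result:
COUNT(*)
--------
2       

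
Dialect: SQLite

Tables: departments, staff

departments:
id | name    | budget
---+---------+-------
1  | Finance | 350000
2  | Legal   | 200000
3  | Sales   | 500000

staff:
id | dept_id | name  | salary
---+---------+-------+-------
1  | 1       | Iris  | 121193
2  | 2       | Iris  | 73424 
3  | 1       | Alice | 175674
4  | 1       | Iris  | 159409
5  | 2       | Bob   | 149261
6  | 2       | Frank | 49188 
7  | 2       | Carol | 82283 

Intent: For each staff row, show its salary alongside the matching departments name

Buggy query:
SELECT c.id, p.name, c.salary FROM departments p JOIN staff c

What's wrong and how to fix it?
Bug: JOIN with no ON clause produces a cartesian product; every staff row pairs with every departments row

Fix: Add ON c.dept_id = p.id to the JOIN

Corrected query:
SELECT c.id, p.name, c.salary FROM departments p JOIN staff c ON c.dept_id = p.id

Result:
id | name    | salary
---+---------+-------
1  | Finance | 121193
2  | Legal   | 73424 
3  | Finance | 175674
4  | Finance | 159409
5  | Legal   | 149261
6  | Legal   | 49188 
7  | Legal   | 82283 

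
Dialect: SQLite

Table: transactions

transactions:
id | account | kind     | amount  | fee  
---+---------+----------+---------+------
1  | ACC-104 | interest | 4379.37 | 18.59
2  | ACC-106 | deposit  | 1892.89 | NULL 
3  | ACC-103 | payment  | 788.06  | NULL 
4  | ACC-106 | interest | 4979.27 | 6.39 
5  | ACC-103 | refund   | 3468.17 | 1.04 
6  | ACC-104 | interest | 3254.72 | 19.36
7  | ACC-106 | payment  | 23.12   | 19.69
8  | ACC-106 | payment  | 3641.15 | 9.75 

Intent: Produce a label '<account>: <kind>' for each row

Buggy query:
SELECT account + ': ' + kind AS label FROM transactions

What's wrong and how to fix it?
Bug: '+' is numeric addition; on text columns SQLite converts them to 0 instead of concatenating

Fix: Use the || operator for string concatenation

Corrected query:
SELECT account || ': ' || kind AS label FROM transactions

Result:
label            
-----------------
ACC-104: interest
ACC-106: deposit 
ACC-103: payment 
ACC-106: interest
ACC-103: refund  
ACC-104: interest
ACC-106: payment 
ACC-106: payment 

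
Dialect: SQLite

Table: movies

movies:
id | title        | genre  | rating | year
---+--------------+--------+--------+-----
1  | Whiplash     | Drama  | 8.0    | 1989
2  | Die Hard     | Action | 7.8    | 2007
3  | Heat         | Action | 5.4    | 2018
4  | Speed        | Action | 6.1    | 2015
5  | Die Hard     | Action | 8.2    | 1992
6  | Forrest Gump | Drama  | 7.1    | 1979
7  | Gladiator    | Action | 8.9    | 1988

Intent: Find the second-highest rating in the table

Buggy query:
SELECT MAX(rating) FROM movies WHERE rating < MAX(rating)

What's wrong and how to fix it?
Bug: The inner MAX is an aggregate inside WHERE, which is not allowed

Fix: Compute the overall MAX in a subquery, then take MAX of rows below it

Corrected query:
SELECT MAX(rating) FROM movies WHERE rating < (SELECT MAX(rating) FROM movies)

Result:
MAX(rating)
-----------
8.2        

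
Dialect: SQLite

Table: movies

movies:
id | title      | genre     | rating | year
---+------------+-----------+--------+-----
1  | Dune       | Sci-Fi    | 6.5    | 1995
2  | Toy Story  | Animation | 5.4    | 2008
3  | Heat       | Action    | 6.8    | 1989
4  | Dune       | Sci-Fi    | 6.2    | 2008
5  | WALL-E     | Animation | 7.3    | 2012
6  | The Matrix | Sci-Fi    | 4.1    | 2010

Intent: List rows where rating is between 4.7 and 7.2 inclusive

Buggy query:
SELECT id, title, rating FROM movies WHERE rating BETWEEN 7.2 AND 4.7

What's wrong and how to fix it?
Bug: The bounds are reversed; BETWEEN a AND b requires a <= b to match anything

Fix: Swap the bounds so the smaller value comes first

Corrected query:
SELECT id, title, rating FROM movies WHERE rating BETWEEN 4.7 AND 7.2

Result:
id | title     | rating
---+-----------+-------
1  | Dune      | 6.5   
2  | Toy Story | 5.4   
3  | Heat      | 6.8   
4  | Dune      | 6.2   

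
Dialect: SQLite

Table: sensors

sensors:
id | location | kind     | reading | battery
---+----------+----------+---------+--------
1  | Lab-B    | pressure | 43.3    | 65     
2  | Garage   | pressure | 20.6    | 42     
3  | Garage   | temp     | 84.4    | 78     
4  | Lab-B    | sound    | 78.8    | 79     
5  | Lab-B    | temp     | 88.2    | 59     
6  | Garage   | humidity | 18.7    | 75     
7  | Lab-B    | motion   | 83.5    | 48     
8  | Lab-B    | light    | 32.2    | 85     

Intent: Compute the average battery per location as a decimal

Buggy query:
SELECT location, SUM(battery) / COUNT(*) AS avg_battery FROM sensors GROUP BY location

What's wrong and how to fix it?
Bug: SUM(battery) and COUNT(*) are both integers; the division truncates the fractional part

Fix: Multiply by 1.0 (or CAST to REAL) to force floating-point division

Corrected query:
SELECT location, SUM(battery) * 1.0 / COUNT(*) AS avg_battery FROM sensors GROUP BY location

Result:
location | avg_battery
---------+------------
Garage   | 65         
Lab-B    | 67.2       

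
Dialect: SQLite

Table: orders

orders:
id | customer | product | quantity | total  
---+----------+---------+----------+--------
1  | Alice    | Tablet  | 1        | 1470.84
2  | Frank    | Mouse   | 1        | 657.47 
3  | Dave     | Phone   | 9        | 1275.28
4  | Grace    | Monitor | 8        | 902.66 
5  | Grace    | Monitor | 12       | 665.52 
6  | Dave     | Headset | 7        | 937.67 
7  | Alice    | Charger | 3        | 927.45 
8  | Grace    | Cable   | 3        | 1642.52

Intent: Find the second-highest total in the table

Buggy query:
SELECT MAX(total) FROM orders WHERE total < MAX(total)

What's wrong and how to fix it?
Bug: The inner MAX is an aggregate inside WHERE, which is not allowed

Fix: Compute the overall MAX in a subquery, then take MAX of rows below it

Corrected query:
SELECT MAX(total) FROM orders WHERE total < (SELECT MAX(total) FROM orders)

Result:
MAX(total)
----------
1470.84   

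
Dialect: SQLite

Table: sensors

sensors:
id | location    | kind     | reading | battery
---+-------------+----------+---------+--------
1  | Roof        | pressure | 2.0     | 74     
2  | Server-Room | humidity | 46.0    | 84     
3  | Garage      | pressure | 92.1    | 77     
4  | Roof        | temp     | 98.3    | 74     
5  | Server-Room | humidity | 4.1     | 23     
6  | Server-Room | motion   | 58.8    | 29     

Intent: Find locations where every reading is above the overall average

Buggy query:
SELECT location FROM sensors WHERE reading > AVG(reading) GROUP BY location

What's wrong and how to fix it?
Bug: AVG() is an aggregate; it can't sit directly in WHERE

Fix: Use a subquery for AVG and a HAVING MIN(...) filter so the condition holds for every row in the group

Corrected query:
SELECT location FROM sensors GROUP BY location HAVING MIN(reading) > (SELECT AVG(reading) FROM sensors)

Result:
location
--------
Garage  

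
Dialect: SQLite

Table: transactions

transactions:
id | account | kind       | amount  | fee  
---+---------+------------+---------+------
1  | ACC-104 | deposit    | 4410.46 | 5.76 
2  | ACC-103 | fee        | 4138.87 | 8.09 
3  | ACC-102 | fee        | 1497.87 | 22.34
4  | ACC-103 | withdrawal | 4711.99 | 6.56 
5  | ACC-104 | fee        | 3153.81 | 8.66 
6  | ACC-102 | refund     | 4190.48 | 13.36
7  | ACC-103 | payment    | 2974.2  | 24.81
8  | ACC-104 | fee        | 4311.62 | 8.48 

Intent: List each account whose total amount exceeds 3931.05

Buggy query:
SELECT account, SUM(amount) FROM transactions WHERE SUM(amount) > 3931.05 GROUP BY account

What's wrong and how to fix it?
Bug: SUM(amount) is an aggregate, but WHERE filters rows before aggregation

Fix: Move the aggregate condition to a HAVING clause

Corrected query:
SELECT account, SUM(amount) FROM transactions GROUP BY account HAVING SUM(amount) > 3931.05

Result:
account | SUM(amount)
--------+------------
ACC-102 | 5688.35    
ACC-103 | 11825.06   
ACC-104 | 11875.89   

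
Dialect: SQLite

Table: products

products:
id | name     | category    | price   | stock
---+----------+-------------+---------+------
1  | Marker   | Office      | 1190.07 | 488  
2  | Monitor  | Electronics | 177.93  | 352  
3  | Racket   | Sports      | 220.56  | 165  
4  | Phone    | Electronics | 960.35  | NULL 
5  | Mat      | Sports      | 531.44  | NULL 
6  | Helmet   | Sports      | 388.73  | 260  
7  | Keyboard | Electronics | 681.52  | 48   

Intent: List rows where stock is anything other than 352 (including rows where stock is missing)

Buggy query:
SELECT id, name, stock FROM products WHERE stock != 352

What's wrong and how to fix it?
Bug: Inequality against NULL is unknown, not true; rows with NULL are dropped

Fix: Add an explicit OR stock IS NULL to include the missing-value rows

Corrected query:
SELECT id, name, stock FROM products WHERE stock != 352 OR stock IS NULL

Result:
id | name     | stock
---+----------+------
1  | Marker   | 488  
3  | Racket   | 165  
4  | Phone    | NULL 
5  | Mat      | NULL 
6  | Helmet   | 260  
7  | Keyboard | 48   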